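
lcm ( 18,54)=54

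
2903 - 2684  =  219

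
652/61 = 652/61 = 10.69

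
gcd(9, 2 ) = 1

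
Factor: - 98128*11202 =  - 2^5 *3^1*1867^1*6133^1 = - 1099229856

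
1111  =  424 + 687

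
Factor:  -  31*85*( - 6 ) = 15810 = 2^1* 3^1*5^1*17^1 * 31^1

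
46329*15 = 694935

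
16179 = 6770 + 9409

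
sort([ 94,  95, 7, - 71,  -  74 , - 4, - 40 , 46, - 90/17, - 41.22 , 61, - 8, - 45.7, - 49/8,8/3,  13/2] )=[- 74 ,- 71,-45.7,-41.22, - 40, - 8, - 49/8,-90/17, - 4 , 8/3, 13/2, 7, 46, 61 , 94, 95 ] 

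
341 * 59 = 20119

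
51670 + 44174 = 95844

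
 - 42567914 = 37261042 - 79828956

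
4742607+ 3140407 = 7883014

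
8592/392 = 1074/49 = 21.92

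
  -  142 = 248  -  390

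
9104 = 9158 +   -  54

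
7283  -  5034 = 2249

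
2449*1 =2449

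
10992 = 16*687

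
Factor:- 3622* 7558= -2^2*1811^1*3779^1 =- 27375076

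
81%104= 81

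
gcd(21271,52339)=1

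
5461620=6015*908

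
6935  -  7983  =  -1048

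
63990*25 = 1599750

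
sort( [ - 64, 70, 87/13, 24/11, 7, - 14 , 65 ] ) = [ - 64, - 14,24/11, 87/13, 7, 65,70 ] 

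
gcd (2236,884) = 52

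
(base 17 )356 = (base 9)1274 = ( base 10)958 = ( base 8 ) 1676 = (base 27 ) 18D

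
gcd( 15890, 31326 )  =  454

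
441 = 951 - 510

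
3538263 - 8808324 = -5270061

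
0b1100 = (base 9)13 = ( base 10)12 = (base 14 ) C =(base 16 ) c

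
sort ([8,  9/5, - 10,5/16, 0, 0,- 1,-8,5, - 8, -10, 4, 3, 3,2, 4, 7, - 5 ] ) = [ - 10, - 10, - 8, - 8 , - 5, - 1, 0, 0,5/16 , 9/5, 2,  3, 3, 4,  4, 5, 7 , 8 ]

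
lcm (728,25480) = 25480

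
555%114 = 99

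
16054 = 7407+8647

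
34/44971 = 34/44971 = 0.00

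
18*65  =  1170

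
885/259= 3 + 108/259 = 3.42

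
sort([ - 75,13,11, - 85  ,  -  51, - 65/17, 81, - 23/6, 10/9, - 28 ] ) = [-85  , - 75, - 51,-28, - 23/6, - 65/17,10/9, 11,13 , 81]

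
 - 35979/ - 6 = 11993/2 = 5996.50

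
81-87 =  - 6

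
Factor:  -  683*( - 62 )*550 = 2^2  *5^2*11^1*31^1*683^1 = 23290300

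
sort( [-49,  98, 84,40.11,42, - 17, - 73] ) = [ - 73, - 49,-17, 40.11, 42, 84, 98] 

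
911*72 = 65592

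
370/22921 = 370/22921 = 0.02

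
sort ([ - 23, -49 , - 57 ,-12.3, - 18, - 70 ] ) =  [ -70,- 57, - 49,-23, - 18, - 12.3]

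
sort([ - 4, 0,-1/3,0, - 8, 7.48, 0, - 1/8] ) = [ - 8,-4, - 1/3,-1/8,0, 0,0,7.48 ]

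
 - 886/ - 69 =886/69 = 12.84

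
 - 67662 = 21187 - 88849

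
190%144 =46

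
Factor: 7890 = 2^1*3^1*5^1*263^1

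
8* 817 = 6536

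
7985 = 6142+1843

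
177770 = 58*3065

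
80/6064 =5/379=   0.01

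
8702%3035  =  2632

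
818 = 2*409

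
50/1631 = 50/1631 = 0.03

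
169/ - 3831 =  - 1 + 3662/3831=- 0.04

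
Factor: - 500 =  - 2^2*5^3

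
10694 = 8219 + 2475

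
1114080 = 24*46420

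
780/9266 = 390/4633= 0.08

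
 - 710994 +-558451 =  - 1269445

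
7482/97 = 7482/97= 77.13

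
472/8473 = 472/8473 = 0.06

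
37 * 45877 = 1697449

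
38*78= 2964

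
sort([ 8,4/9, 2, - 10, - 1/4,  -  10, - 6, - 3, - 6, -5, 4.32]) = [  -  10 , - 10, - 6,-6,  -  5, - 3,  -  1/4,4/9,2,4.32,8]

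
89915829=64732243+25183586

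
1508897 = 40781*37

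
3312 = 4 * 828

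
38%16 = 6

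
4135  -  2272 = 1863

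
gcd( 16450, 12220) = 470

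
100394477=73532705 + 26861772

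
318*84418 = 26844924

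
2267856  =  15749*144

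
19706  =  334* 59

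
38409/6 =6401+ 1/2  =  6401.50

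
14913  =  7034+7879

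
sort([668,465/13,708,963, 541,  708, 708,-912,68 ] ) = [ - 912,465/13,68,  541, 668, 708,708, 708  ,  963 ]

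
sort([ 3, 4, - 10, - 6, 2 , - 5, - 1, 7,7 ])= [ - 10 , - 6,-5, - 1,2, 3,4, 7, 7] 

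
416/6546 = 208/3273 = 0.06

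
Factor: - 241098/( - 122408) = 843/428 = 2^( - 2)*3^1*107^( - 1) * 281^1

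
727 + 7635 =8362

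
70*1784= 124880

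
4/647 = 4/647 = 0.01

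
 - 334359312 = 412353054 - 746712366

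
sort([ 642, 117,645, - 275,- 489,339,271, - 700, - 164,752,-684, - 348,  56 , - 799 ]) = [ - 799, - 700, - 684 , - 489, - 348 ,  -  275, - 164,56, 117, 271,339, 642, 645, 752]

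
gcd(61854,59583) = 3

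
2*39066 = 78132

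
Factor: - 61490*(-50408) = 3099587920 = 2^4*5^1  *  11^1 * 13^1*43^1*6301^1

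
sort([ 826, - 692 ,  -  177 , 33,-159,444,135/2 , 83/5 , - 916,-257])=[ - 916,-692,-257,-177, - 159,83/5,33, 135/2,444,826 ] 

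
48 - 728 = -680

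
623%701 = 623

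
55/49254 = 55/49254  =  0.00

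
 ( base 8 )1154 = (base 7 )1544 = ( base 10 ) 620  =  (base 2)1001101100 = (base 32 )JC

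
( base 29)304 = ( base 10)2527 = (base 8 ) 4737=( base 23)4HK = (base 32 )2EV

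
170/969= 10/57 =0.18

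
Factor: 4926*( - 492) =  - 2423592 = -2^3*3^2*41^1*821^1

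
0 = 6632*0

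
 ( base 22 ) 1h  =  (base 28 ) 1B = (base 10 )39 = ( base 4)213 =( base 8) 47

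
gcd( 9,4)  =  1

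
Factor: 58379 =58379^1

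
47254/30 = 1575 + 2/15 = 1575.13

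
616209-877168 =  - 260959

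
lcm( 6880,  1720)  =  6880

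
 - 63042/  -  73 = 63042/73 = 863.59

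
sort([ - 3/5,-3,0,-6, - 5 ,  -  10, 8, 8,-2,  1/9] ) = [ - 10, - 6, - 5,  -  3, - 2, - 3/5,0, 1/9,  8, 8] 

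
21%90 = 21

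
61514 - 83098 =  - 21584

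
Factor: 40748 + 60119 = 13^1  *  7759^1 = 100867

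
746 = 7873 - 7127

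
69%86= 69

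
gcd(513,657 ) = 9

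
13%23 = 13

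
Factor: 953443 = 953443^1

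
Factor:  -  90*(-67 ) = 2^1*3^2 * 5^1*67^1=6030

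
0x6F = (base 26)47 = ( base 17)69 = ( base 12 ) 93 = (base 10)111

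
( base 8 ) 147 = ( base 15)6d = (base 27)3m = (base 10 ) 103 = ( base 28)3J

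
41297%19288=2721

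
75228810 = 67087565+8141245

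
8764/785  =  8764/785 = 11.16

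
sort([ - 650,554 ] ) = [ - 650, 554 ]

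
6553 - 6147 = 406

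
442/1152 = 221/576 = 0.38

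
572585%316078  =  256507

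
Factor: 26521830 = 2^1*3^4* 5^1*137^1*239^1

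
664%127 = 29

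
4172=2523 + 1649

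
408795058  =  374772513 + 34022545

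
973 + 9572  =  10545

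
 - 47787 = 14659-62446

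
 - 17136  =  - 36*476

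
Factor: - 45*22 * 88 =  - 2^4*3^2 *5^1*11^2=- 87120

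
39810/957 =13270/319= 41.60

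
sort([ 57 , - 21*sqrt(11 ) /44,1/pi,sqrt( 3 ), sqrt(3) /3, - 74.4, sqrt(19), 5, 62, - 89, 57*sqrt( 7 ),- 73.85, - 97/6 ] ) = [ - 89, - 74.4, - 73.85, - 97/6, - 21 * sqrt (11) /44,1/pi, sqrt (3)/3,  sqrt(3), sqrt ( 19),5,57,62,57*sqrt( 7 ) ] 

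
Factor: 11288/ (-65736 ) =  - 17/99 = -  3^( - 2 )* 11^( - 1)* 17^1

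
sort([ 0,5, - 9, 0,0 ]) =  [-9,  0, 0,0, 5]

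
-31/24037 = - 31/24037 =- 0.00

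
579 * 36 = 20844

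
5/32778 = 5/32778 = 0.00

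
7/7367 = 7/7367 = 0.00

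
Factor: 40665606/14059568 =20332803/7029784=2^(  -  3) * 3^1*97^( - 1 )*9059^( - 1)*6777601^1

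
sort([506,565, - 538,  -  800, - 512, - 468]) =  [ - 800,-538,-512, - 468,  506, 565] 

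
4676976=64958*72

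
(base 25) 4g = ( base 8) 164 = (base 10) 116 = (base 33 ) 3h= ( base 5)431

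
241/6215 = 241/6215 = 0.04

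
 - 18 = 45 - 63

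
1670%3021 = 1670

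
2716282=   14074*193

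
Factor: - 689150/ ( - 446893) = 2^1*5^2*7^1*11^1* 179^1 * 446893^(-1 ) 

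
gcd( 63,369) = 9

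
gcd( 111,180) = 3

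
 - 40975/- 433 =94 + 273/433 = 94.63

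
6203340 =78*79530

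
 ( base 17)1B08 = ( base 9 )12100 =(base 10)8100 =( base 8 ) 17644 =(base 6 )101300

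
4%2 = 0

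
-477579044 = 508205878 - 985784922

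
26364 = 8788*3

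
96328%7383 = 349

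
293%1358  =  293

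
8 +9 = 17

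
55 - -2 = 57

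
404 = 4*101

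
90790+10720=101510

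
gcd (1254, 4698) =6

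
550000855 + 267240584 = 817241439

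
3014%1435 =144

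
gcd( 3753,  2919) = 417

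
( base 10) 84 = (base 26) 36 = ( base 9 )103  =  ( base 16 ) 54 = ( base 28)30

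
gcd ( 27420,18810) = 30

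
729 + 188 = 917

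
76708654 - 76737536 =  - 28882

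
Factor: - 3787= - 7^1*541^1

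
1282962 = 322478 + 960484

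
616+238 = 854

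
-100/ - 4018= 50/2009 = 0.02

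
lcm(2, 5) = 10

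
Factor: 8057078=2^1*4028539^1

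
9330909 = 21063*443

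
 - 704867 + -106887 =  - 811754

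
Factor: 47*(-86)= - 4042 = - 2^1  *  43^1*47^1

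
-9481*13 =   -  123253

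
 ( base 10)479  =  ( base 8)737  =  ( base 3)122202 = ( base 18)18B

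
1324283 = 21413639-20089356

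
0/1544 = 0 = 0.00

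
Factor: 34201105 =5^1 *6840221^1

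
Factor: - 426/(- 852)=1/2 =2^( - 1) 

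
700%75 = 25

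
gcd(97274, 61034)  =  2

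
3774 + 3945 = 7719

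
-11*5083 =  - 55913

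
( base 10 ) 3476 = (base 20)8dg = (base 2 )110110010100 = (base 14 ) 13a4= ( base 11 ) 2680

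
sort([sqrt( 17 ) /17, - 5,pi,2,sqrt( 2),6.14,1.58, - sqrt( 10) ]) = [ - 5, - sqrt( 10),sqrt( 17)/17,sqrt( 2), 1.58,2 , pi,6.14]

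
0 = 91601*0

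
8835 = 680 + 8155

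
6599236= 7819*844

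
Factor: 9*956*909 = 7821036 = 2^2*3^4*101^1*239^1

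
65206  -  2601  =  62605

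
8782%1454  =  58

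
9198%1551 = 1443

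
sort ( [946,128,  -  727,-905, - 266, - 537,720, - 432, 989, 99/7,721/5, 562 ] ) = [ - 905, - 727, - 537, - 432, - 266,99/7,128,721/5,562, 720, 946,989]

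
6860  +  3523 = 10383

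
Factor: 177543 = 3^2*19727^1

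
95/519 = 95/519=0.18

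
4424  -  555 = 3869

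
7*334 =2338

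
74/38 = 1 + 18/19 =1.95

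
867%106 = 19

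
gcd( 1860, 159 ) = 3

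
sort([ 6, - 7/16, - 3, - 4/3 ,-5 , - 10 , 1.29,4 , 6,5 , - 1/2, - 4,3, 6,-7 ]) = [ - 10, - 7, - 5, - 4, - 3, - 4/3, - 1/2, - 7/16,1.29 , 3 , 4,5  ,  6,6 , 6] 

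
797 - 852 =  - 55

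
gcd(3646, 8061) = 1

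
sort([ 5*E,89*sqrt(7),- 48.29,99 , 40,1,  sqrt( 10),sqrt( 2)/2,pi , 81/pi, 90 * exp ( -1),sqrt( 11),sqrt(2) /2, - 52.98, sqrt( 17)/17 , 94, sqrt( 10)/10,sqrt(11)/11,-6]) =[ - 52.98,-48.29, - 6, sqrt ( 17 )/17,sqrt (11)/11,sqrt ( 10)/10,sqrt ( 2 )/2, sqrt( 2 ) /2,1,pi , sqrt (10),sqrt(11 ),5*E, 81/pi, 90*exp ( - 1), 40, 94,99,89*sqrt( 7)]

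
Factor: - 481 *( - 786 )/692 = 189033/346= 2^( -1 )*3^1 *13^1*37^1*131^1*173^ (-1)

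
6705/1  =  6705  =  6705.00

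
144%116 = 28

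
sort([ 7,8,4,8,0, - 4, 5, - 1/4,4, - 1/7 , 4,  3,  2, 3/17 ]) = [ - 4, - 1/4, - 1/7, 0,3/17,2, 3,4,  4,4, 5,7,8,8] 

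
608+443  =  1051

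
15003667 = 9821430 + 5182237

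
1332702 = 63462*21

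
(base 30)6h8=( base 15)1b48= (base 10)5918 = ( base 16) 171E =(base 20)EFI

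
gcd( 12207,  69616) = 1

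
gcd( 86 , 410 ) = 2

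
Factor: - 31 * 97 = -3007 = - 31^1*97^1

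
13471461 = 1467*9183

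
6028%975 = 178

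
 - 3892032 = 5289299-9181331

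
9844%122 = 84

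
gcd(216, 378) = 54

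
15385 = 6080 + 9305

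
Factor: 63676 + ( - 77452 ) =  - 13776 = - 2^4*3^1*7^1 * 41^1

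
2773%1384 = 5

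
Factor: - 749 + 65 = -684 = -2^2*3^2*19^1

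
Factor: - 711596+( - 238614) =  -950210 = -2^1*5^1*95021^1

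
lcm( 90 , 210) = 630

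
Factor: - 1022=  - 2^1*7^1 * 73^1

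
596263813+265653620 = 861917433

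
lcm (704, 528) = 2112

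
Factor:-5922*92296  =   - 546576912 = -2^4*3^2*7^1*47^1*83^1*139^1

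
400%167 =66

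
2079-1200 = 879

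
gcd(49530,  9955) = 5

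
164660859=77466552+87194307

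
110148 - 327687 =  - 217539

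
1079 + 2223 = 3302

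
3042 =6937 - 3895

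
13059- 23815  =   - 10756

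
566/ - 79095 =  - 1 + 78529/79095 = -  0.01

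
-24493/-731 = 33+370/731 = 33.51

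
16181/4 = 4045+1/4 = 4045.25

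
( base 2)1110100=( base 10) 116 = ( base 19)62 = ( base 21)5B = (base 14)84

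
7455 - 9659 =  - 2204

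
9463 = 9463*1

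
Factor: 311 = 311^1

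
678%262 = 154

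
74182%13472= 6822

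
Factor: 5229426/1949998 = 2614713/974999 = 3^1*871571^1*974999^( - 1) 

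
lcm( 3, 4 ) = 12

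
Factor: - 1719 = - 3^2 *191^1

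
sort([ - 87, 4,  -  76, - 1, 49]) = [-87, - 76,-1,  4,49 ] 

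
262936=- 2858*(  -  92) 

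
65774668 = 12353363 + 53421305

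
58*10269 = 595602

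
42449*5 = 212245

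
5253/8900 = 5253/8900 = 0.59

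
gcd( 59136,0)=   59136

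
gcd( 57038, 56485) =79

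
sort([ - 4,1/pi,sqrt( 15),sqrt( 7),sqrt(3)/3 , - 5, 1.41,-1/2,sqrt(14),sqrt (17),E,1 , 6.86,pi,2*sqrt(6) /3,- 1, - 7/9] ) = [ - 5, - 4 , - 1, - 7/9, - 1/2,1/pi,sqrt( 3) /3,1,1.41,2 * sqrt(6 ) /3,sqrt( 7 ),  E,pi,sqrt( 14),sqrt(15), sqrt( 17 ),6.86 ]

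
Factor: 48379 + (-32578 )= 15801 = 3^1*23^1 * 229^1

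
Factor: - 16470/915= - 2^1*3^2 = - 18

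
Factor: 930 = 2^1*3^1* 5^1 * 31^1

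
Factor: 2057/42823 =11^1*229^( - 1 ) = 11/229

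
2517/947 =2 + 623/947 = 2.66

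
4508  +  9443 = 13951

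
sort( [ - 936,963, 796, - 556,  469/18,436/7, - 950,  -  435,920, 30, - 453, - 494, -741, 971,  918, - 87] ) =[ - 950, - 936, - 741, -556, - 494, - 453, - 435, - 87 , 469/18, 30, 436/7, 796,918,  920, 963,971]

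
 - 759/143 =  - 69/13 = - 5.31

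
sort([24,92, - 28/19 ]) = [  -  28/19,24, 92 ] 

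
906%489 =417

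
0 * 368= 0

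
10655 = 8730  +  1925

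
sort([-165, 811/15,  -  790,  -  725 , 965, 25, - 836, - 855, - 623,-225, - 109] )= [ - 855, - 836 , - 790, - 725 ,-623, - 225,-165 , - 109, 25, 811/15, 965]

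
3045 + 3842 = 6887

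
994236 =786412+207824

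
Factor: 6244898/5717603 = 2^1*11^1*283859^1*5717603^ ( - 1) 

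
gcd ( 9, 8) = 1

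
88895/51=88895/51= 1743.04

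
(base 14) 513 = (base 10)997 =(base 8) 1745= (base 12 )6B1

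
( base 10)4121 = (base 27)5HH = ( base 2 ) 1000000011001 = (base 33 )3PT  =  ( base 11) 3107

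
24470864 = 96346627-71875763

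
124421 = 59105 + 65316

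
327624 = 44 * 7446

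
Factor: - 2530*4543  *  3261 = -37481249190 = - 2^1*3^1*5^1*7^1*11^2*23^1 * 59^1*1087^1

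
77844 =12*6487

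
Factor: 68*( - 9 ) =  - 612 = - 2^2 * 3^2*17^1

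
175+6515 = 6690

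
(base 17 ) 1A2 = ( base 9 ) 562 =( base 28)gd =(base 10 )461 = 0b111001101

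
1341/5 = 1341/5 = 268.20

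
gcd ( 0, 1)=1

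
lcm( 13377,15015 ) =735735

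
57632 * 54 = 3112128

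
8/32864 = 1/4108= 0.00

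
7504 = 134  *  56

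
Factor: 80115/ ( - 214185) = -49/131 = - 7^2*131^( - 1) 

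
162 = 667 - 505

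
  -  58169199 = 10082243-68251442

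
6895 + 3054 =9949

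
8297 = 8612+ - 315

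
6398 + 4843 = 11241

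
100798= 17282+83516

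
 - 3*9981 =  - 29943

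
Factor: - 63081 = - 3^2 * 43^1*163^1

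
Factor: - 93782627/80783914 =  - 2^( - 1)*151^1*751^1*827^1*5569^(-1 )*7253^(  -  1)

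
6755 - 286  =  6469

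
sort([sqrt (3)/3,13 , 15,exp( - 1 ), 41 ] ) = [exp(-1),sqrt( 3)/3,  13,15,41 ] 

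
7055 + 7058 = 14113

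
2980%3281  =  2980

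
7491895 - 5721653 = 1770242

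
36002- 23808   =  12194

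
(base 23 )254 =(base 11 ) 980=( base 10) 1177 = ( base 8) 2231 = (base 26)1j7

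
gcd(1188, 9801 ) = 297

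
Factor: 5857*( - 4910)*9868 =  - 283782661160=- 2^3*5^1*491^1*2467^1*5857^1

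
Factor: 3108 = 2^2*3^1*7^1*37^1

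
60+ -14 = 46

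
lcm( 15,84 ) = 420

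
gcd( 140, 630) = 70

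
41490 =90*461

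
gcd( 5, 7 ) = 1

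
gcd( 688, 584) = 8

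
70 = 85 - 15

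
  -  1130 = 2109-3239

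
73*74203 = 5416819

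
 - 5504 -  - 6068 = 564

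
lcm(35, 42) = 210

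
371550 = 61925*6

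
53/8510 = 53/8510 = 0.01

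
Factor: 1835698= 2^1 * 917849^1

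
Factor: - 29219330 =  - 2^1 * 5^1*7^1*417419^1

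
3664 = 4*916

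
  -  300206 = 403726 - 703932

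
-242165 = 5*( - 48433 )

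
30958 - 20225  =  10733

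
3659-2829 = 830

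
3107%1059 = 989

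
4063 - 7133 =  - 3070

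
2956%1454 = 48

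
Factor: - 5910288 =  - 2^4*3^1*17^1*7243^1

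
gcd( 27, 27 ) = 27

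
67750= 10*6775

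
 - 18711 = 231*( - 81 ) 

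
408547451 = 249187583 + 159359868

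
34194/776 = 44+25/388 = 44.06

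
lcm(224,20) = 1120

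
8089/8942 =8089/8942 = 0.90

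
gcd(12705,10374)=21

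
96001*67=6432067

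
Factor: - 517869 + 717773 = 2^5*6247^1 = 199904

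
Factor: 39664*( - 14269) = -565965616=- 2^4*19^1*37^1 *67^1 * 751^1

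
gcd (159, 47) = 1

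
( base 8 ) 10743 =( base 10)4579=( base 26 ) 6k3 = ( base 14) 1951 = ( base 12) 2797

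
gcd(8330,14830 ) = 10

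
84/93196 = 21/23299= 0.00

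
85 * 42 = 3570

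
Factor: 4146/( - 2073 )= -2^1 = - 2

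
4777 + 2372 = 7149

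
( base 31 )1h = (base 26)1m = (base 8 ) 60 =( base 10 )48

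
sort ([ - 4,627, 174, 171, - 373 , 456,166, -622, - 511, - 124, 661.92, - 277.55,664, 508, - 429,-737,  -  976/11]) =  [ - 737 , - 622, - 511,-429, - 373, - 277.55, - 124, - 976/11, - 4,166, 171,  174,  456 , 508, 627, 661.92,  664 ] 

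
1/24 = 1/24 = 0.04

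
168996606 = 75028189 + 93968417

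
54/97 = 54/97 = 0.56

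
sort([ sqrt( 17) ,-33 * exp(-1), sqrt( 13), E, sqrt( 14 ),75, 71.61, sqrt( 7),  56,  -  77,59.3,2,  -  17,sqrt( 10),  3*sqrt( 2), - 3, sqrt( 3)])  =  [ - 77, - 17, - 33*exp (-1 ),-3, sqrt( 3), 2 , sqrt ( 7), E,sqrt(10 ),sqrt( 13), sqrt( 14),sqrt (17), 3*sqrt( 2 ), 56,59.3,71.61, 75 ] 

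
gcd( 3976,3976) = 3976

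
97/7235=97/7235=0.01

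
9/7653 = 3/2551 =0.00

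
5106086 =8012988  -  2906902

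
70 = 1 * 70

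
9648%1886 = 218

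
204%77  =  50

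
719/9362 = 719/9362 = 0.08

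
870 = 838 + 32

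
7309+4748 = 12057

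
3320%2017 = 1303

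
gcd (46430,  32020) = 10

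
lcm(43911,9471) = 483021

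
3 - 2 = 1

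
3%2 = 1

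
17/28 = 17/28 = 0.61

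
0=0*97093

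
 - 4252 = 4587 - 8839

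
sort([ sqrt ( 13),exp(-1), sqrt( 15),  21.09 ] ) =[ exp(  -  1), sqrt (13 ), sqrt( 15 ) , 21.09] 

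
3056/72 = 42 + 4/9 =42.44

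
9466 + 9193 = 18659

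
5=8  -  3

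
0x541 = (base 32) 1a1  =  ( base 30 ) 1EP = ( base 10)1345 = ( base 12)941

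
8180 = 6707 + 1473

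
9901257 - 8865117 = 1036140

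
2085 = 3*695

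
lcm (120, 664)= 9960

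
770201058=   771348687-1147629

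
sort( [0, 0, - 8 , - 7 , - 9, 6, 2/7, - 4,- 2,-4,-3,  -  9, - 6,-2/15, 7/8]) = [ - 9, - 9, - 8, - 7, -6 ,-4, - 4, - 3,-2, - 2/15, 0,0,2/7, 7/8, 6]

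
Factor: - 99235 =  - 5^1*89^1*223^1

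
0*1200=0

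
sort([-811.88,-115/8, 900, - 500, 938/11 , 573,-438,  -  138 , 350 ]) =[  -  811.88, - 500,  -  438,-138, - 115/8 , 938/11,350,573,  900]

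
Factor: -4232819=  - 4232819^1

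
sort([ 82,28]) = [ 28,82]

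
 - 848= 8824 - 9672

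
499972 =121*4132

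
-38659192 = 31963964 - 70623156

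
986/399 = 2 + 188/399 = 2.47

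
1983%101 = 64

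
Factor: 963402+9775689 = 3^1*11^1*23^1*14149^1 = 10739091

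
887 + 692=1579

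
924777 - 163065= 761712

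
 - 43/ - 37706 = 43/37706 = 0.00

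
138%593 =138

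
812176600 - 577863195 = 234313405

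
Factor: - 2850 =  - 2^1*3^1 * 5^2*19^1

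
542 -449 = 93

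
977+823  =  1800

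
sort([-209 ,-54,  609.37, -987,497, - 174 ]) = [ - 987, - 209,  -  174, - 54, 497,609.37 ] 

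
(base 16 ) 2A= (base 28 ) 1e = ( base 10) 42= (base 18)26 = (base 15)2c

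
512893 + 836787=1349680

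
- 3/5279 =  - 3/5279 = - 0.00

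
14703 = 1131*13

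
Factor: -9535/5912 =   -  2^ ( - 3 )*5^1*739^( - 1 )* 1907^1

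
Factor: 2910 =2^1*3^1 * 5^1*97^1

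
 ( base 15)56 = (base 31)2j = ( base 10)81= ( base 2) 1010001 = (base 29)2N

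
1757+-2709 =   -  952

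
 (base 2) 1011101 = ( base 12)79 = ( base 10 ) 93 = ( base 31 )30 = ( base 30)33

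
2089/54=2089/54 =38.69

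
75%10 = 5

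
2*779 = 1558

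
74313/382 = 194+205/382 = 194.54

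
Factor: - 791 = -7^1*113^1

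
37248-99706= - 62458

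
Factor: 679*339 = 230181 = 3^1* 7^1*97^1*113^1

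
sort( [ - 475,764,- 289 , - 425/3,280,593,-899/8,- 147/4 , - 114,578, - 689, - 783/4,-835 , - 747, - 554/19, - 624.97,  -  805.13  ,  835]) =[-835, -805.13 , - 747, - 689, - 624.97,-475, - 289,-783/4, - 425/3, - 114,  -  899/8,-147/4, - 554/19,280,578,593,  764,  835]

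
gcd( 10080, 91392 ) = 672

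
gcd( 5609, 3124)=71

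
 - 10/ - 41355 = 2/8271 = 0.00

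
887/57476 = 887/57476   =  0.02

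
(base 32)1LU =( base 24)2nm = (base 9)2327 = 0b11010111110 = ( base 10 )1726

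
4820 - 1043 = 3777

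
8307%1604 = 287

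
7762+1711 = 9473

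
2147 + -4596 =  - 2449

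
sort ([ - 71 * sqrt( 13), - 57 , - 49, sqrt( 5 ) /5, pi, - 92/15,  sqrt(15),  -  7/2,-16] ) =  [-71*sqrt( 13),  -  57, - 49,  -  16, - 92/15, - 7/2,  sqrt( 5)/5, pi,sqrt( 15) ]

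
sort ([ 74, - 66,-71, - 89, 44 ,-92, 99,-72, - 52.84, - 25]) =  [ - 92, - 89, - 72, - 71, - 66, - 52.84, - 25,44, 74, 99 ] 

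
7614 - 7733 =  - 119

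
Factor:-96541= - 29^1*3329^1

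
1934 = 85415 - 83481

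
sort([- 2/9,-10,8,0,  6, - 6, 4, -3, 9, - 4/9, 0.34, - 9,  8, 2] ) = [ - 10,-9  ,-6,-3, - 4/9, - 2/9,0, 0.34,2 , 4,6, 8,8, 9]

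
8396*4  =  33584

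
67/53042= 67/53042 =0.00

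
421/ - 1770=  - 1 + 1349/1770  =  -0.24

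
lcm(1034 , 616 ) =28952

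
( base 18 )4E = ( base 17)51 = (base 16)56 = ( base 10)86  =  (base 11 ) 79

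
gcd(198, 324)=18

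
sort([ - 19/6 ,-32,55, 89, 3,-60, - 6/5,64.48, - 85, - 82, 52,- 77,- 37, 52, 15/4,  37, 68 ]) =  [ - 85, -82, - 77, - 60  , - 37, - 32,- 19/6, - 6/5,  3,  15/4, 37, 52, 52, 55,64.48, 68, 89]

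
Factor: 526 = 2^1*263^1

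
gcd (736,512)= 32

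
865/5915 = 173/1183=0.15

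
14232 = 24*593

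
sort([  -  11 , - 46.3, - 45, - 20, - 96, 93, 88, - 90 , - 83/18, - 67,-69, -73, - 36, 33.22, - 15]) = [ - 96,  -  90,-73,  -  69, - 67, - 46.3 , - 45,-36, - 20,-15, -11, - 83/18, 33.22,88,93]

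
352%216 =136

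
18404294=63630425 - 45226131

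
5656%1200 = 856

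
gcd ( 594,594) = 594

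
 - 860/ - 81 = 10 + 50/81 = 10.62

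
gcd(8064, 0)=8064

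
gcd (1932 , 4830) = 966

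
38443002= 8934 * 4303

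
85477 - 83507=1970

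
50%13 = 11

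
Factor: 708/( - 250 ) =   -  354/125 = - 2^1*3^1 * 5^ ( - 3)*59^1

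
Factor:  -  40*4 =  -  160= - 2^5*5^1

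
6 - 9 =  - 3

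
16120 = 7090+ 9030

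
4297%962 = 449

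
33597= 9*3733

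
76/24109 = 76/24109 = 0.00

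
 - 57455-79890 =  - 137345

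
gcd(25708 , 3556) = 4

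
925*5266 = 4871050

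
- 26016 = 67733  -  93749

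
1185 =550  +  635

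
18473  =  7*2639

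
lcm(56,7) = 56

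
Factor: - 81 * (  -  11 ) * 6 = 2^1*3^5 * 11^1 = 5346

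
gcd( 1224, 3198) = 6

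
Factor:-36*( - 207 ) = 7452 =2^2*3^4 * 23^1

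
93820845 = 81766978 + 12053867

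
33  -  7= 26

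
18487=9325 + 9162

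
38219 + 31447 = 69666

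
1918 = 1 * 1918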